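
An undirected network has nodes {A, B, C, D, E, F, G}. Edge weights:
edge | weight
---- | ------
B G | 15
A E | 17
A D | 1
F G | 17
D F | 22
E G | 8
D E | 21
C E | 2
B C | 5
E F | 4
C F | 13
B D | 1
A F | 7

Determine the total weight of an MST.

Kruskal: consider edges lightest-first.
A D (1): add. Components now {A,D} {B} {C} {E} {F} {G}
B D (1): add. Components now {A,B,D} {C} {E} {F} {G}
C E (2): add. Components now {A,B,D} {C,E} {F} {G}
E F (4): add. Components now {A,B,D} {C,E,F} {G}
B C (5): add. Components now {A,B,C,D,E,F} {G}
A F (7): skip — A and F already connected.
E G (8): add. Components now {A,B,C,D,E,F,G}
MST edges: A D, B D, C E, E F, B C, E G; total weight 1+1+2+4+5+8 = 21.

21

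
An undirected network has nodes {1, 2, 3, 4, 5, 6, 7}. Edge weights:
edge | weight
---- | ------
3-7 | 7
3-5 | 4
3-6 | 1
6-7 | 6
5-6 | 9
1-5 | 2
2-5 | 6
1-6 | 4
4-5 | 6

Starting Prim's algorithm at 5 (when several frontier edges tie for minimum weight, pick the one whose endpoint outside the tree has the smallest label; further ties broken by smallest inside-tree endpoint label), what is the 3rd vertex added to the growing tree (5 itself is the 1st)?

Grow the tree from 5 using Prim:
Step 1: cheapest edge leaving the tree is 1-5 (2); add 1.
Step 2: cheapest edge leaving the tree is 3-5 (4); add 3.
Step 3: cheapest edge leaving the tree is 3-6 (1); add 6.
Step 4: cheapest edge leaving the tree is 2-5 (6); add 2.
Step 5: cheapest edge leaving the tree is 4-5 (6); add 4.
Step 6: cheapest edge leaving the tree is 6-7 (6); add 7.
Vertex order: 5, 1, 3, 6, 2, 4, 7. The 3rd vertex is 3.

3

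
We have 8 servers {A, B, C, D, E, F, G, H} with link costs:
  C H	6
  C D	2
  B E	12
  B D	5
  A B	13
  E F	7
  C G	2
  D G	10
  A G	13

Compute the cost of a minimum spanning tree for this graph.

47

Kruskal: consider edges lightest-first.
C D (2): add — endpoints in different components.
C G (2): add — endpoints in different components.
B D (5): add — endpoints in different components.
C H (6): add — endpoints in different components.
E F (7): add — endpoints in different components.
D G (10): skip — D and G already connected.
B E (12): add — endpoints in different components.
A B (13): add — endpoints in different components.
MST edges: C D, C G, B D, C H, E F, B E, A B; total weight 2+2+5+6+7+12+13 = 47.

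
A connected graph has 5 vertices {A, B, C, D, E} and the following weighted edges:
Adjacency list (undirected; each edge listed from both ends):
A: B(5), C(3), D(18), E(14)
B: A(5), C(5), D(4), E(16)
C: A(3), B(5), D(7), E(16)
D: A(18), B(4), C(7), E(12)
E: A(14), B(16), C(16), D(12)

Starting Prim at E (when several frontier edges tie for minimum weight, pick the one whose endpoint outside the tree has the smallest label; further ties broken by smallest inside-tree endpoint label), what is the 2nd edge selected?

B-D

Prim, starting at E.
Step 1: cheapest edge leaving the tree is D–E (12); add D.
Step 2: cheapest edge leaving the tree is B–D (4); add B.
Step 3: cheapest edge leaving the tree is A–B (5); add A.
Step 4: cheapest edge leaving the tree is A–C (3); add C.
The 2nd edge added is B–D.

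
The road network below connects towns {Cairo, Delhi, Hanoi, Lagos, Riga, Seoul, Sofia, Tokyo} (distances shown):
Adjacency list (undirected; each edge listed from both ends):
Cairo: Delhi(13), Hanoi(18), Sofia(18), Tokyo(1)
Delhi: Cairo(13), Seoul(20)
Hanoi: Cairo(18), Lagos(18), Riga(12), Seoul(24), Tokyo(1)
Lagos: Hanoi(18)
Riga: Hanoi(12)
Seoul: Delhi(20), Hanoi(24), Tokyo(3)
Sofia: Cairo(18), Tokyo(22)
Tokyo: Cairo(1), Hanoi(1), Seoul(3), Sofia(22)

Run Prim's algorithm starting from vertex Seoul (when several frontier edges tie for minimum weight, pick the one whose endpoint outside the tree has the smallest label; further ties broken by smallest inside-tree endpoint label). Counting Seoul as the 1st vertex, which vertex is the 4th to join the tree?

Grow the tree from Seoul using Prim:
Step 1: cheapest edge leaving the tree is Seoul Tokyo (3); add Tokyo.
Step 2: cheapest edge leaving the tree is Cairo Tokyo (1); add Cairo.
Step 3: cheapest edge leaving the tree is Hanoi Tokyo (1); add Hanoi.
Step 4: cheapest edge leaving the tree is Hanoi Riga (12); add Riga.
Step 5: cheapest edge leaving the tree is Cairo Delhi (13); add Delhi.
Step 6: cheapest edge leaving the tree is Hanoi Lagos (18); add Lagos.
Step 7: cheapest edge leaving the tree is Cairo Sofia (18); add Sofia.
Vertex order: Seoul, Tokyo, Cairo, Hanoi, Riga, Delhi, Lagos, Sofia. The 4th vertex is Hanoi.

Hanoi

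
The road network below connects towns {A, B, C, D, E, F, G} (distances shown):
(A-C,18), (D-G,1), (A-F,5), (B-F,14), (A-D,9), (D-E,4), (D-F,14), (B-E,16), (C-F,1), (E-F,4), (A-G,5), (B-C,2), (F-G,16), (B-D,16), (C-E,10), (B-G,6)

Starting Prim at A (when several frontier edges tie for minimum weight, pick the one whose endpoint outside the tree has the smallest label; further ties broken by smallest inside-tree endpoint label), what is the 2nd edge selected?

C-F

Prim's algorithm from A:
Step 1: cheapest edge leaving the tree is A-F (5); add F.
Step 2: cheapest edge leaving the tree is C-F (1); add C.
Step 3: cheapest edge leaving the tree is B-C (2); add B.
Step 4: cheapest edge leaving the tree is E-F (4); add E.
Step 5: cheapest edge leaving the tree is D-E (4); add D.
Step 6: cheapest edge leaving the tree is D-G (1); add G.
The 2nd edge added is C-F.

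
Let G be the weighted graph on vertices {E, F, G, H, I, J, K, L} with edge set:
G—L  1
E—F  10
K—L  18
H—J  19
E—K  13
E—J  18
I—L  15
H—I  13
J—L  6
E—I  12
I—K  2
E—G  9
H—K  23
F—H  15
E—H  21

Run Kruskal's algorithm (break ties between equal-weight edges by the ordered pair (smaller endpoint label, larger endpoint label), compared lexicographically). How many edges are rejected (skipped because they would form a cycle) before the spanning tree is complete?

Kruskal's algorithm — process edges by increasing weight (ties by edge label):
G—L (1): add — endpoints in different components.
I—K (2): add — endpoints in different components.
J—L (6): add — endpoints in different components.
E—G (9): add — endpoints in different components.
E—F (10): add — endpoints in different components.
E—I (12): add — endpoints in different components.
E—K (13): skip — E and K already connected.
H—I (13): add — endpoints in different components.
Edges rejected before the tree was complete: 1.

1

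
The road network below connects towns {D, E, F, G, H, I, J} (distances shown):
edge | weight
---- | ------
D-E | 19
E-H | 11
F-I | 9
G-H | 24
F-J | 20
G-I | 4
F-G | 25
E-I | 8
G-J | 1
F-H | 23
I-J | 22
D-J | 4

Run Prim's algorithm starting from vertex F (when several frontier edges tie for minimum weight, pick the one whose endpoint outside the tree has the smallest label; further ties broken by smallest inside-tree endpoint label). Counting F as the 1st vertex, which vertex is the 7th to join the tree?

Grow the tree from F using Prim:
Step 1: cheapest edge leaving the tree is F-I (9); add I.
Step 2: cheapest edge leaving the tree is G-I (4); add G.
Step 3: cheapest edge leaving the tree is G-J (1); add J.
Step 4: cheapest edge leaving the tree is D-J (4); add D.
Step 5: cheapest edge leaving the tree is E-I (8); add E.
Step 6: cheapest edge leaving the tree is E-H (11); add H.
Vertex order: F, I, G, J, D, E, H. The 7th vertex is H.

H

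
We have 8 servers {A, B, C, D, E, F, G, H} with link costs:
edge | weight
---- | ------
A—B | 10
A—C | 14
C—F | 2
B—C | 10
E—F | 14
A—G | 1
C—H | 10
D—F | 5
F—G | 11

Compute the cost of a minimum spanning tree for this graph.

Kruskal's algorithm — process edges by increasing weight (ties by edge label):
A—G (1): add — endpoints in different components.
C—F (2): add — endpoints in different components.
D—F (5): add — endpoints in different components.
A—B (10): add — endpoints in different components.
B—C (10): add — endpoints in different components.
C—H (10): add — endpoints in different components.
F—G (11): skip — F and G already connected.
A—C (14): skip — A and C already connected.
E—F (14): add — endpoints in different components.
MST edges: A—G, C—F, D—F, A—B, B—C, C—H, E—F; total weight 1+2+5+10+10+10+14 = 52.

52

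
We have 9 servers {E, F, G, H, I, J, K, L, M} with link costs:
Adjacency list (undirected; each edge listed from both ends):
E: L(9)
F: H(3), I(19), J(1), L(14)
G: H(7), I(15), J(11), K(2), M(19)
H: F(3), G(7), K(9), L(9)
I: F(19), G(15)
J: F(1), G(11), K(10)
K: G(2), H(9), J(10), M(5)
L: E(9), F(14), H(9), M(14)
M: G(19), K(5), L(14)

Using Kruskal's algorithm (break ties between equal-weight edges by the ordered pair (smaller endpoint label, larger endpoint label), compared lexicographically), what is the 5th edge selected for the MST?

G-H

Sort edges by weight, then run Kruskal:
F–J (1): add — endpoints in different components.
G–K (2): add — endpoints in different components.
F–H (3): add — endpoints in different components.
K–M (5): add — endpoints in different components.
G–H (7): add — endpoints in different components.
E–L (9): add — endpoints in different components.
H–K (9): skip — H and K already connected.
H–L (9): add — endpoints in different components.
J–K (10): skip — J and K already connected.
G–J (11): skip — G and J already connected.
F–L (14): skip — F and L already connected.
L–M (14): skip — L and M already connected.
G–I (15): add — endpoints in different components.
The 5th edge added is G–H.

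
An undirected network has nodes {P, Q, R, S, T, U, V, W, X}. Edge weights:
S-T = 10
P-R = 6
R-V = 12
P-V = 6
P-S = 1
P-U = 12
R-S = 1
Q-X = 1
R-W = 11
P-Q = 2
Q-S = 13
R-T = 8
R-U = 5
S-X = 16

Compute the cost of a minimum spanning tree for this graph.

35

Sort edges by weight, then run Kruskal:
P-S (1): add — endpoints in different components.
Q-X (1): add — endpoints in different components.
R-S (1): add — endpoints in different components.
P-Q (2): add — endpoints in different components.
R-U (5): add — endpoints in different components.
P-R (6): skip — P and R already connected.
P-V (6): add — endpoints in different components.
R-T (8): add — endpoints in different components.
S-T (10): skip — T and S already connected.
R-W (11): add — endpoints in different components.
MST edges: P-S, Q-X, R-S, P-Q, R-U, P-V, R-T, R-W; total weight 1+1+1+2+5+6+8+11 = 35.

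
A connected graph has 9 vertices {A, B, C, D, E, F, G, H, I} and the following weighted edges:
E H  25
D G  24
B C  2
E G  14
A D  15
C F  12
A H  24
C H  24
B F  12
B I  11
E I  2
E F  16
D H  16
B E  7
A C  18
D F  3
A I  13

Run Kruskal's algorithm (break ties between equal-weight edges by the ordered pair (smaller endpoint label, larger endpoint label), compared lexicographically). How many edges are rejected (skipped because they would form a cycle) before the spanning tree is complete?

Sort edges by weight, then run Kruskal:
B C (2): add — endpoints in different components.
E I (2): add — endpoints in different components.
D F (3): add — endpoints in different components.
B E (7): add — endpoints in different components.
B I (11): skip — B and I already connected.
B F (12): add — endpoints in different components.
C F (12): skip — C and F already connected.
A I (13): add — endpoints in different components.
E G (14): add — endpoints in different components.
A D (15): skip — A and D already connected.
D H (16): add — endpoints in different components.
Edges rejected before the tree was complete: 3.

3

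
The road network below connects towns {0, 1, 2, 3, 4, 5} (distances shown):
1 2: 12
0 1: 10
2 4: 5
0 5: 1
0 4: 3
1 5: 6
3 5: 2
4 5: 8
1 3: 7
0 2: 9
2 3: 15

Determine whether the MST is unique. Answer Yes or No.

Sort edges by weight, then run Kruskal:
0 5 (1): add — endpoints in different components.
3 5 (2): add — endpoints in different components.
0 4 (3): add — endpoints in different components.
2 4 (5): add — endpoints in different components.
1 5 (6): add — endpoints in different components.
Every non-tree edge has weight strictly greater than the heaviest edge on the tree path between its endpoints, so the MST is unique.

Yes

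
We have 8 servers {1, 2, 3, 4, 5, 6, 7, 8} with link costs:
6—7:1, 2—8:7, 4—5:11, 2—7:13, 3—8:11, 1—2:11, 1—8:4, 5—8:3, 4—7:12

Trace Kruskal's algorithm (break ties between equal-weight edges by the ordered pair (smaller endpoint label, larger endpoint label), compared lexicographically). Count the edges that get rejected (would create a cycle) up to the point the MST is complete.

Kruskal: consider edges lightest-first.
6—7 (1): add — endpoints in different components.
5—8 (3): add — endpoints in different components.
1—8 (4): add — endpoints in different components.
2—8 (7): add — endpoints in different components.
1—2 (11): skip — 1 and 2 already connected.
3—8 (11): add — endpoints in different components.
4—5 (11): add — endpoints in different components.
4—7 (12): add — endpoints in different components.
Edges rejected before the tree was complete: 1.

1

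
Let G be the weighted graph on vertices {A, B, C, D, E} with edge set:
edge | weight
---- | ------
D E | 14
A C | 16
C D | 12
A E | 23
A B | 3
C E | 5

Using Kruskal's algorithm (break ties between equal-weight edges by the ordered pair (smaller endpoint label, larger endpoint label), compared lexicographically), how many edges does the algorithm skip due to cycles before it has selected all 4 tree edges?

1

Sort edges by weight, then run Kruskal:
A B (3): add. Components now {A,B} {C} {D} {E}
C E (5): add. Components now {A,B} {C,E} {D}
C D (12): add. Components now {A,B} {C,D,E}
D E (14): skip — D and E already connected.
A C (16): add. Components now {A,B,C,D,E}
Edges rejected before the tree was complete: 1.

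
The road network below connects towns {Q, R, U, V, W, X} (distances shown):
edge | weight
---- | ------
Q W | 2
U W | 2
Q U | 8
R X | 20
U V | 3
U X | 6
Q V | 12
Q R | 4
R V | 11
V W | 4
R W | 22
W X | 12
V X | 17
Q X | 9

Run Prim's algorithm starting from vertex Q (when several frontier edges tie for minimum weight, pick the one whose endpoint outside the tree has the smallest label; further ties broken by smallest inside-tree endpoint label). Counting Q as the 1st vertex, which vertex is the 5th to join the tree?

R

Prim's algorithm from Q:
Step 1: cheapest edge leaving the tree is Q W (2); add W.
Step 2: cheapest edge leaving the tree is U W (2); add U.
Step 3: cheapest edge leaving the tree is U V (3); add V.
Step 4: cheapest edge leaving the tree is Q R (4); add R.
Step 5: cheapest edge leaving the tree is U X (6); add X.
Vertex order: Q, W, U, V, R, X. The 5th vertex is R.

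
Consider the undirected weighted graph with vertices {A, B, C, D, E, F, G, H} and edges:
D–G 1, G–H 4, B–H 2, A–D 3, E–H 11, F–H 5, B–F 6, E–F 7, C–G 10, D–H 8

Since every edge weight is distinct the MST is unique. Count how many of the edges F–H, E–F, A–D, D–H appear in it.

Kruskal's algorithm — process edges by increasing weight (ties by edge label):
D–G (1): add — endpoints in different components.
B–H (2): add — endpoints in different components.
A–D (3): add — endpoints in different components.
G–H (4): add — endpoints in different components.
F–H (5): add — endpoints in different components.
B–F (6): skip — B and F already connected.
E–F (7): add — endpoints in different components.
D–H (8): skip — D and H already connected.
C–G (10): add — endpoints in different components.
MST edge set: {D–G, B–H, A–D, G–H, F–H, E–F, C–G}.
Of the listed edges, {F–H, E–F, A–D} are in the MST → 3.

3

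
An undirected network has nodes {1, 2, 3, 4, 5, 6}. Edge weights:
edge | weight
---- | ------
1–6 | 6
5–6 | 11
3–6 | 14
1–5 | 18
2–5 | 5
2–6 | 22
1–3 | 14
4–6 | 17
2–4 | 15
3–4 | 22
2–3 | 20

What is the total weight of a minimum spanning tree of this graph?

51

Kruskal: consider edges lightest-first.
2–5 (5): add — endpoints in different components.
1–6 (6): add — endpoints in different components.
5–6 (11): add — endpoints in different components.
1–3 (14): add — endpoints in different components.
3–6 (14): skip — 3 and 6 already connected.
2–4 (15): add — endpoints in different components.
MST edges: 2–5, 1–6, 5–6, 1–3, 2–4; total weight 5+6+11+14+15 = 51.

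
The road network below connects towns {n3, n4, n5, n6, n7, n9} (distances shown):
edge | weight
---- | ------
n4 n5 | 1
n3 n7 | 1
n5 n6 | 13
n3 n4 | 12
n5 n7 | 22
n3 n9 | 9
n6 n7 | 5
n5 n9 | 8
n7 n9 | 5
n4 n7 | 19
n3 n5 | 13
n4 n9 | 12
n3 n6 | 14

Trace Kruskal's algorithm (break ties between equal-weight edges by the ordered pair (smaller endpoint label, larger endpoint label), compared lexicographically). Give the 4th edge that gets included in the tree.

n7-n9

Kruskal: consider edges lightest-first.
n3 n7 (1): add. Components now {n3,n7} {n9} {n6} {n4} {n5}
n4 n5 (1): add. Components now {n3,n7} {n9} {n6} {n4,n5}
n6 n7 (5): add. Components now {n3,n6,n7} {n9} {n4,n5}
n7 n9 (5): add. Components now {n3,n6,n7,n9} {n4,n5}
n5 n9 (8): add. Components now {n3,n4,n5,n6,n7,n9}
The 4th edge added is n7 n9.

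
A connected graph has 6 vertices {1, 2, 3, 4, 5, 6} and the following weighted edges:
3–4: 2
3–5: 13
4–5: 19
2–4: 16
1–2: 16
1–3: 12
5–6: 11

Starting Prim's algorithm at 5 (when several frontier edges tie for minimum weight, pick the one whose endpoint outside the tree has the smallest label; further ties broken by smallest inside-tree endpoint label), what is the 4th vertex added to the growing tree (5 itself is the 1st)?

4

Grow the tree from 5 using Prim:
Step 1: cheapest edge leaving the tree is 5–6 (11); add 6.
Step 2: cheapest edge leaving the tree is 3–5 (13); add 3.
Step 3: cheapest edge leaving the tree is 3–4 (2); add 4.
Step 4: cheapest edge leaving the tree is 1–3 (12); add 1.
Step 5: cheapest edge leaving the tree is 1–2 (16); add 2.
Vertex order: 5, 6, 3, 4, 1, 2. The 4th vertex is 4.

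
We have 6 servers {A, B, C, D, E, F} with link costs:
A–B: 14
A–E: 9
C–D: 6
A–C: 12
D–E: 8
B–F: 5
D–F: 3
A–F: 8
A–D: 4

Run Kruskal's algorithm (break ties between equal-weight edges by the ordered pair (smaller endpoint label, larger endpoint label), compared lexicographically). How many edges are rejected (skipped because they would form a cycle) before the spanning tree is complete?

1

Sort edges by weight, then run Kruskal:
D–F (3): add — endpoints in different components.
A–D (4): add — endpoints in different components.
B–F (5): add — endpoints in different components.
C–D (6): add — endpoints in different components.
A–F (8): skip — A and F already connected.
D–E (8): add — endpoints in different components.
Edges rejected before the tree was complete: 1.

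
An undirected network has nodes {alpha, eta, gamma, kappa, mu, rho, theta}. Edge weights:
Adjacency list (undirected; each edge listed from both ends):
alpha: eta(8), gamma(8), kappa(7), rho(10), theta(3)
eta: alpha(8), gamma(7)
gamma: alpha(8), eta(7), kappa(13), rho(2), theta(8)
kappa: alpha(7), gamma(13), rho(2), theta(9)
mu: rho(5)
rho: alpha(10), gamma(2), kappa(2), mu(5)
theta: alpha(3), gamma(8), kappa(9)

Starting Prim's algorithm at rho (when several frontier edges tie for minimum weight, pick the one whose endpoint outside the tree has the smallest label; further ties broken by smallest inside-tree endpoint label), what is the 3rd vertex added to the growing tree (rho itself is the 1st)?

kappa

Prim's algorithm from rho:
Step 1: frontier [gamma—rho 2, kappa—rho 2, mu—rho 5, alpha—rho 10] → take gamma—rho (2); add gamma.
Step 2: frontier [eta—gamma 7, alpha—gamma 8, gamma—theta 8, gamma—kappa 13, kappa—rho 2, mu—rho 5, alpha—rho 10] → take kappa—rho (2); add kappa.
Step 3: frontier [eta—gamma 7, alpha—gamma 8, gamma—theta 8, alpha—kappa 7, kappa—theta 9, mu—rho 5, alpha—rho 10] → take mu—rho (5); add mu.
Step 4: frontier [eta—gamma 7, alpha—gamma 8, gamma—theta 8, alpha—kappa 7, kappa—theta 9, alpha—rho 10] → take alpha—kappa (7); add alpha.
Step 5: frontier [alpha—theta 3, alpha—eta 8, eta—gamma 7, gamma—theta 8, kappa—theta 9] → take alpha—theta (3); add theta.
Step 6: frontier [alpha—eta 8, eta—gamma 7] → take eta—gamma (7); add eta.
Vertex order: rho, gamma, kappa, mu, alpha, theta, eta. The 3rd vertex is kappa.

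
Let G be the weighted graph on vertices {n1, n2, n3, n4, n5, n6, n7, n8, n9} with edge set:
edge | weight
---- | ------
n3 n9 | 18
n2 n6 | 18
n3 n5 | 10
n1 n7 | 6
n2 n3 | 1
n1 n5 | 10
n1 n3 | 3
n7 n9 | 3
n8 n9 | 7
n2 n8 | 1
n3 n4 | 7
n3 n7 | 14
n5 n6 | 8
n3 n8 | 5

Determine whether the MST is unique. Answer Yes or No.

Kruskal: consider edges lightest-first.
n2 n3 (1): add — endpoints in different components.
n2 n8 (1): add — endpoints in different components.
n1 n3 (3): add — endpoints in different components.
n7 n9 (3): add — endpoints in different components.
n3 n8 (5): skip — n3 and n8 already connected.
n1 n7 (6): add — endpoints in different components.
n3 n4 (7): add — endpoints in different components.
n8 n9 (7): skip — n8 and n9 already connected.
n5 n6 (8): add — endpoints in different components.
n1 n5 (10): add — endpoints in different components.
Non-tree edge n3 n5 has weight 10, equal to the heaviest edge on its tree cycle — swapping gives another MST of the same weight. Not unique.

No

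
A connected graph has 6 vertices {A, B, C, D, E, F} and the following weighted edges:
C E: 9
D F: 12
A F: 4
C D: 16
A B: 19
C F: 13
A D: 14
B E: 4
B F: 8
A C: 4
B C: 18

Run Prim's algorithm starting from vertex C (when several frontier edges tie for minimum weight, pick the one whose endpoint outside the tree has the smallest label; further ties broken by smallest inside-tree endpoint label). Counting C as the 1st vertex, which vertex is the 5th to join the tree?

E

Prim's algorithm from C:
Step 1: frontier [A C 4, C E 9, C F 13, C D 16, B C 18] → take A C (4); add A.
Step 2: frontier [A F 4, A D 14, A B 19, C E 9, C F 13, C D 16, B C 18] → take A F (4); add F.
Step 3: frontier [A D 14, A B 19, C E 9, C D 16, B C 18, B F 8, D F 12] → take B F (8); add B.
Step 4: frontier [A D 14, B E 4, C E 9, C D 16, D F 12] → take B E (4); add E.
Step 5: frontier [A D 14, C D 16, D F 12] → take D F (12); add D.
Vertex order: C, A, F, B, E, D. The 5th vertex is E.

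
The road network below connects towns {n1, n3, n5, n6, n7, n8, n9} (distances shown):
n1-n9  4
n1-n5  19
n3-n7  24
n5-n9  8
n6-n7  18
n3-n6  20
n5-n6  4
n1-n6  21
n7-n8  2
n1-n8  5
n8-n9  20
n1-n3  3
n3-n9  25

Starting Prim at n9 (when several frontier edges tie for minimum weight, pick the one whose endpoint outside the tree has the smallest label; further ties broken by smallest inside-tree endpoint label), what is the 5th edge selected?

Prim, starting at n9.
Step 1: cheapest edge leaving the tree is n1-n9 (4); add n1.
Step 2: cheapest edge leaving the tree is n1-n3 (3); add n3.
Step 3: cheapest edge leaving the tree is n1-n8 (5); add n8.
Step 4: cheapest edge leaving the tree is n7-n8 (2); add n7.
Step 5: cheapest edge leaving the tree is n5-n9 (8); add n5.
Step 6: cheapest edge leaving the tree is n5-n6 (4); add n6.
The 5th edge added is n5-n9.

n5-n9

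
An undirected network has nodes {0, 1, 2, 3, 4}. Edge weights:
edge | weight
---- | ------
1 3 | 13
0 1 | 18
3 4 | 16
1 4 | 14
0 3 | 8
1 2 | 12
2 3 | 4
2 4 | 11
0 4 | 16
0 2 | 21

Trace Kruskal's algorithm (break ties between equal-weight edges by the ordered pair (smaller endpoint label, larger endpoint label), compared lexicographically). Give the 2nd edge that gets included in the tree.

Kruskal's algorithm — process edges by increasing weight (ties by edge label):
2 3 (4): add — endpoints in different components.
0 3 (8): add — endpoints in different components.
2 4 (11): add — endpoints in different components.
1 2 (12): add — endpoints in different components.
The 2nd edge added is 0 3.

0-3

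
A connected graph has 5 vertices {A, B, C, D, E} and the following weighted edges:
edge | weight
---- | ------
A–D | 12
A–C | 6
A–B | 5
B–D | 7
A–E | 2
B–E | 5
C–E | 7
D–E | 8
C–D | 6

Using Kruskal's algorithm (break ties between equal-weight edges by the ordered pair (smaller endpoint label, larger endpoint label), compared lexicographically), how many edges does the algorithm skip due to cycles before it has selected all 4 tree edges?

1

Kruskal's algorithm — process edges by increasing weight (ties by edge label):
A–E (2): add. Components now {A,E} {B} {C} {D}
A–B (5): add. Components now {A,B,E} {C} {D}
B–E (5): skip — B and E already connected.
A–C (6): add. Components now {A,B,C,E} {D}
C–D (6): add. Components now {A,B,C,D,E}
Edges rejected before the tree was complete: 1.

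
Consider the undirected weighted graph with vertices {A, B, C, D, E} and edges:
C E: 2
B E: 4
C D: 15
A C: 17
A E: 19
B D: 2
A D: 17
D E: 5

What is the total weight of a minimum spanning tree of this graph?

25

Prim's algorithm from B:
Step 1: cheapest edge leaving the tree is B D (2); add D.
Step 2: cheapest edge leaving the tree is B E (4); add E.
Step 3: cheapest edge leaving the tree is C E (2); add C.
Step 4: cheapest edge leaving the tree is A C (17); add A.
MST edges: B D, B E, C E, A C; total weight 2+4+2+17 = 25.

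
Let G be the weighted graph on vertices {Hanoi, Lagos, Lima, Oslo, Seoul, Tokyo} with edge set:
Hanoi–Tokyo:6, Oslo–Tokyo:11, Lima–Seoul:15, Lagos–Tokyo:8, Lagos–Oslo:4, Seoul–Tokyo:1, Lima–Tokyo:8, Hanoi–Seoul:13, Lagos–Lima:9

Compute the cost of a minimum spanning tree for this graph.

Kruskal: consider edges lightest-first.
Seoul–Tokyo (1): add. Components now {Lima} {Oslo} {Hanoi} {Lagos} {Seoul,Tokyo}
Lagos–Oslo (4): add. Components now {Lima} {Lagos,Oslo} {Hanoi} {Seoul,Tokyo}
Hanoi–Tokyo (6): add. Components now {Lima} {Lagos,Oslo} {Hanoi,Seoul,Tokyo}
Lagos–Tokyo (8): add. Components now {Lima} {Hanoi,Lagos,Oslo,Seoul,Tokyo}
Lima–Tokyo (8): add. Components now {Hanoi,Lagos,Lima,Oslo,Seoul,Tokyo}
MST edges: Seoul–Tokyo, Lagos–Oslo, Hanoi–Tokyo, Lagos–Tokyo, Lima–Tokyo; total weight 1+4+6+8+8 = 27.

27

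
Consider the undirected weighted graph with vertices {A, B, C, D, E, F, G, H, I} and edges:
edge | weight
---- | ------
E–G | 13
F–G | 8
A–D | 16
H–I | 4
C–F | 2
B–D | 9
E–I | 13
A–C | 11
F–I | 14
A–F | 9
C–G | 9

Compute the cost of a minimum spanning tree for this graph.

Grow the tree from H using Prim:
Step 1: cheapest edge leaving the tree is H–I (4); add I.
Step 2: cheapest edge leaving the tree is E–I (13); add E.
Step 3: cheapest edge leaving the tree is E–G (13); add G.
Step 4: cheapest edge leaving the tree is F–G (8); add F.
Step 5: cheapest edge leaving the tree is C–F (2); add C.
Step 6: cheapest edge leaving the tree is A–F (9); add A.
Step 7: cheapest edge leaving the tree is A–D (16); add D.
Step 8: cheapest edge leaving the tree is B–D (9); add B.
MST edges: H–I, E–I, E–G, F–G, C–F, A–F, A–D, B–D; total weight 4+13+13+8+2+9+16+9 = 74.

74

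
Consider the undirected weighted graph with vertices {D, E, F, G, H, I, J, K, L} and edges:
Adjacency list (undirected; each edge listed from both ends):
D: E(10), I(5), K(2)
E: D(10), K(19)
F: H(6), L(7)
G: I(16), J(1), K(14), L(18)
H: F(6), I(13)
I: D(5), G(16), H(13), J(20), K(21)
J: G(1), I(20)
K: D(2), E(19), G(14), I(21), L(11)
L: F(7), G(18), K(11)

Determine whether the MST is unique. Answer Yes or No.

Yes

Kruskal: consider edges lightest-first.
G–J (1): add — endpoints in different components.
D–K (2): add — endpoints in different components.
D–I (5): add — endpoints in different components.
F–H (6): add — endpoints in different components.
F–L (7): add — endpoints in different components.
D–E (10): add — endpoints in different components.
K–L (11): add — endpoints in different components.
H–I (13): skip — H and I already connected.
G–K (14): add — endpoints in different components.
Every non-tree edge has weight strictly greater than the heaviest edge on the tree path between its endpoints, so the MST is unique.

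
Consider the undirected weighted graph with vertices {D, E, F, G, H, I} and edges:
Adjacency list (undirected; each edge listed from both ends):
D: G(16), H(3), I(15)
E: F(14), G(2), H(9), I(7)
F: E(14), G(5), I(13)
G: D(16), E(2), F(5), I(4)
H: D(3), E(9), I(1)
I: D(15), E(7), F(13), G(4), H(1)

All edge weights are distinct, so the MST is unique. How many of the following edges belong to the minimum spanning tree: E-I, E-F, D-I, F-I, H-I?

1

Kruskal: consider edges lightest-first.
H-I (1): add. Components now {D} {E} {F} {G} {H,I}
E-G (2): add. Components now {D} {E,G} {F} {H,I}
D-H (3): add. Components now {D,H,I} {E,G} {F}
G-I (4): add. Components now {D,E,G,H,I} {F}
F-G (5): add. Components now {D,E,F,G,H,I}
MST edge set: {H-I, E-G, D-H, G-I, F-G}.
Of the listed edges, {H-I} are in the MST → 1.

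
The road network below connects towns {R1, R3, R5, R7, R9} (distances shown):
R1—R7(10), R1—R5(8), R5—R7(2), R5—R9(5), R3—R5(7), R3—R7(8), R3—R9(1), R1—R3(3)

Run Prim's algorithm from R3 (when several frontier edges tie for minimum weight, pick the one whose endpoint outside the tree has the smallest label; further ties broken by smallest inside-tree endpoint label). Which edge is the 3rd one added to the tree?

Grow the tree from R3 using Prim:
Step 1: frontier [R3—R9 1, R1—R3 3, R3—R5 7, R3—R7 8] → take R3—R9 (1); add R9.
Step 2: frontier [R1—R3 3, R3—R5 7, R3—R7 8, R5—R9 5] → take R1—R3 (3); add R1.
Step 3: frontier [R1—R5 8, R1—R7 10, R3—R5 7, R3—R7 8, R5—R9 5] → take R5—R9 (5); add R5.
Step 4: frontier [R1—R7 10, R3—R7 8, R5—R7 2] → take R5—R7 (2); add R7.
The 3rd edge added is R5—R9.

R5-R9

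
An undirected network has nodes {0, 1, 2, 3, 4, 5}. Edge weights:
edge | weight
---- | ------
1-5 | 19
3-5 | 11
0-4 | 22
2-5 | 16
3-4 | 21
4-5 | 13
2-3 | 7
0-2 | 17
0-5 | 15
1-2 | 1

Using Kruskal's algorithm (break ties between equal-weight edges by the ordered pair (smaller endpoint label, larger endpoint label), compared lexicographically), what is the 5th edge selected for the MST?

0-5

Sort edges by weight, then run Kruskal:
1-2 (1): add. Components now {0} {1,2} {3} {4} {5}
2-3 (7): add. Components now {0} {1,2,3} {4} {5}
3-5 (11): add. Components now {0} {1,2,3,5} {4}
4-5 (13): add. Components now {0} {1,2,3,4,5}
0-5 (15): add. Components now {0,1,2,3,4,5}
The 5th edge added is 0-5.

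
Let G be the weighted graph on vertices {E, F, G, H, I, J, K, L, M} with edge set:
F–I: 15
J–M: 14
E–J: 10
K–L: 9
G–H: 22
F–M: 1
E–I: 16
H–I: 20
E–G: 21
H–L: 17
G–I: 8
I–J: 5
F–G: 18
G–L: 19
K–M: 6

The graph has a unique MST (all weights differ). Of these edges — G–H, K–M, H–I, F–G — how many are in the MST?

Kruskal: consider edges lightest-first.
F–M (1): add — endpoints in different components.
I–J (5): add — endpoints in different components.
K–M (6): add — endpoints in different components.
G–I (8): add — endpoints in different components.
K–L (9): add — endpoints in different components.
E–J (10): add — endpoints in different components.
J–M (14): add — endpoints in different components.
F–I (15): skip — F and I already connected.
E–I (16): skip — E and I already connected.
H–L (17): add — endpoints in different components.
MST edge set: {F–M, I–J, K–M, G–I, K–L, E–J, J–M, H–L}.
Of the listed edges, {K–M} are in the MST → 1.

1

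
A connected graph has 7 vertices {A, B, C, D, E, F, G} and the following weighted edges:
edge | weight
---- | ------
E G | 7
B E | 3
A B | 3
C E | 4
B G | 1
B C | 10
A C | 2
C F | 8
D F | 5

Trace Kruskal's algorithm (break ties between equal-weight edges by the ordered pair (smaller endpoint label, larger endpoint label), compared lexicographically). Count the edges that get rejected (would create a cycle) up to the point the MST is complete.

2

Kruskal's algorithm — process edges by increasing weight (ties by edge label):
B G (1): add — endpoints in different components.
A C (2): add — endpoints in different components.
A B (3): add — endpoints in different components.
B E (3): add — endpoints in different components.
C E (4): skip — C and E already connected.
D F (5): add — endpoints in different components.
E G (7): skip — E and G already connected.
C F (8): add — endpoints in different components.
Edges rejected before the tree was complete: 2.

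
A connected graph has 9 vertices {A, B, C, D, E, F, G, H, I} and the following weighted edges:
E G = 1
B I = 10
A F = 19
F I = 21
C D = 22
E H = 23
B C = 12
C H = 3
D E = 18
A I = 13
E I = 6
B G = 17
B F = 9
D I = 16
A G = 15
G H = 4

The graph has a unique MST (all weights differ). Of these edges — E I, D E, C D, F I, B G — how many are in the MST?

Kruskal's algorithm — process edges by increasing weight (ties by edge label):
E G (1): add — endpoints in different components.
C H (3): add — endpoints in different components.
G H (4): add — endpoints in different components.
E I (6): add — endpoints in different components.
B F (9): add — endpoints in different components.
B I (10): add — endpoints in different components.
B C (12): skip — B and C already connected.
A I (13): add — endpoints in different components.
A G (15): skip — A and G already connected.
D I (16): add — endpoints in different components.
MST edge set: {E G, C H, G H, E I, B F, B I, A I, D I}.
Of the listed edges, {E I} are in the MST → 1.

1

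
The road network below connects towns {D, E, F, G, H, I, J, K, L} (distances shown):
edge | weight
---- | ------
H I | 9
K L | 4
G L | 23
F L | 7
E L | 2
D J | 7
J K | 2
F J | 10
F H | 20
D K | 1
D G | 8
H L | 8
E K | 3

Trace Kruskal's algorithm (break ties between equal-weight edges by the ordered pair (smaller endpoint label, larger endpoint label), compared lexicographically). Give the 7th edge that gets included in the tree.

Kruskal: consider edges lightest-first.
D K (1): add — endpoints in different components.
E L (2): add — endpoints in different components.
J K (2): add — endpoints in different components.
E K (3): add — endpoints in different components.
K L (4): skip — K and L already connected.
D J (7): skip — D and J already connected.
F L (7): add — endpoints in different components.
D G (8): add — endpoints in different components.
H L (8): add — endpoints in different components.
H I (9): add — endpoints in different components.
The 7th edge added is H L.

H-L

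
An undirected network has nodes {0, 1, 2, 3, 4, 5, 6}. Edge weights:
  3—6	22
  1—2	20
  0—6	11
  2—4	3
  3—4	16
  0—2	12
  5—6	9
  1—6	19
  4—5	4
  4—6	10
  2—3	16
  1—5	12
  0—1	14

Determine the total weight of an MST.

55

Grow the tree from 2 using Prim:
Step 1: cheapest edge leaving the tree is 2—4 (3); add 4.
Step 2: cheapest edge leaving the tree is 4—5 (4); add 5.
Step 3: cheapest edge leaving the tree is 5—6 (9); add 6.
Step 4: cheapest edge leaving the tree is 0—6 (11); add 0.
Step 5: cheapest edge leaving the tree is 1—5 (12); add 1.
Step 6: cheapest edge leaving the tree is 2—3 (16); add 3.
MST edges: 2—4, 4—5, 5—6, 0—6, 1—5, 2—3; total weight 3+4+9+11+12+16 = 55.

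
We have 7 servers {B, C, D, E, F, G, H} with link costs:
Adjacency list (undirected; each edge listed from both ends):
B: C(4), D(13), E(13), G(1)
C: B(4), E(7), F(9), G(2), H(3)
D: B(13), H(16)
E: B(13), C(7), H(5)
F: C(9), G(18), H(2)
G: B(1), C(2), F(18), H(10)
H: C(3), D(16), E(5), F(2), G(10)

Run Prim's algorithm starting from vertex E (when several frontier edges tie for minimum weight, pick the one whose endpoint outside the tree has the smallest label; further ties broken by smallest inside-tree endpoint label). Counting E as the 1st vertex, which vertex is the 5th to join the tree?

G

Grow the tree from E using Prim:
Step 1: frontier [E–H 5, C–E 7, B–E 13] → take E–H (5); add H.
Step 2: frontier [C–E 7, B–E 13, F–H 2, C–H 3, G–H 10, D–H 16] → take F–H (2); add F.
Step 3: frontier [C–E 7, B–E 13, C–F 9, F–G 18, C–H 3, G–H 10, D–H 16] → take C–H (3); add C.
Step 4: frontier [C–G 2, B–C 4, B–E 13, F–G 18, G–H 10, D–H 16] → take C–G (2); add G.
Step 5: frontier [B–C 4, B–E 13, B–G 1, D–H 16] → take B–G (1); add B.
Step 6: frontier [B–D 13, D–H 16] → take B–D (13); add D.
Vertex order: E, H, F, C, G, B, D. The 5th vertex is G.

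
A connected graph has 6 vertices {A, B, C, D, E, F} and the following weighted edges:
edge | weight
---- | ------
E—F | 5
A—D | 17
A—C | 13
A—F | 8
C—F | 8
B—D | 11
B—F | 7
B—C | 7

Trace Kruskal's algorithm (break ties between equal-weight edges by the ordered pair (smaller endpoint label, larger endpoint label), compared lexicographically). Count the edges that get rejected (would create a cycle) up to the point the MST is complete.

Sort edges by weight, then run Kruskal:
E—F (5): add. Components now {A} {B} {C} {D} {E,F}
B—C (7): add. Components now {A} {B,C} {D} {E,F}
B—F (7): add. Components now {A} {B,C,E,F} {D}
A—F (8): add. Components now {A,B,C,E,F} {D}
C—F (8): skip — C and F already connected.
B—D (11): add. Components now {A,B,C,D,E,F}
Edges rejected before the tree was complete: 1.

1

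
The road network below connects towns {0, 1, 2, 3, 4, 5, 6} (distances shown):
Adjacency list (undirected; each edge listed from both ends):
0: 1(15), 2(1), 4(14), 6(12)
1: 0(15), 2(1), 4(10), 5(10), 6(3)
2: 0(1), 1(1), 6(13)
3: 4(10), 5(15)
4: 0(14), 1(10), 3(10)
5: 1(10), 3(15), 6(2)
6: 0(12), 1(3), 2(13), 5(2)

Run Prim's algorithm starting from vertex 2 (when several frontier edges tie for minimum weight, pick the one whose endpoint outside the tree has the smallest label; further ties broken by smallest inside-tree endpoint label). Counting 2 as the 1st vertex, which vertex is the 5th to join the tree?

5

Prim, starting at 2.
Step 1: frontier [0-2 1, 1-2 1, 2-6 13] → take 0-2 (1); add 0.
Step 2: frontier [0-6 12, 0-4 14, 0-1 15, 1-2 1, 2-6 13] → take 1-2 (1); add 1.
Step 3: frontier [0-6 12, 0-4 14, 1-6 3, 1-4 10, 1-5 10, 2-6 13] → take 1-6 (3); add 6.
Step 4: frontier [0-4 14, 1-4 10, 1-5 10, 5-6 2] → take 5-6 (2); add 5.
Step 5: frontier [0-4 14, 1-4 10, 3-5 15] → take 1-4 (10); add 4.
Step 6: frontier [3-4 10, 3-5 15] → take 3-4 (10); add 3.
Vertex order: 2, 0, 1, 6, 5, 4, 3. The 5th vertex is 5.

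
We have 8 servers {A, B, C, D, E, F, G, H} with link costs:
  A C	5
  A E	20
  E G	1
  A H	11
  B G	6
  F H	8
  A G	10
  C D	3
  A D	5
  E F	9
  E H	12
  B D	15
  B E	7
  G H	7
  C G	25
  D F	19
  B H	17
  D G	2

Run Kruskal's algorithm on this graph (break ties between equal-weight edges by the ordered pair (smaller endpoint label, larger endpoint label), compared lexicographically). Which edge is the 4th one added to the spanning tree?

A-C

Kruskal's algorithm — process edges by increasing weight (ties by edge label):
E G (1): add — endpoints in different components.
D G (2): add — endpoints in different components.
C D (3): add — endpoints in different components.
A C (5): add — endpoints in different components.
A D (5): skip — A and D already connected.
B G (6): add — endpoints in different components.
B E (7): skip — B and E already connected.
G H (7): add — endpoints in different components.
F H (8): add — endpoints in different components.
The 4th edge added is A C.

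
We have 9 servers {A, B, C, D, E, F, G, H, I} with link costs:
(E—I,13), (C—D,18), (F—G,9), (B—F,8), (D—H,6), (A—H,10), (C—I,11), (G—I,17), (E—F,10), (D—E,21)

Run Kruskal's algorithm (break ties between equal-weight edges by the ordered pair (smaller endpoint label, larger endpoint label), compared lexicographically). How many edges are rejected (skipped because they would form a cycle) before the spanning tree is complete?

Kruskal's algorithm — process edges by increasing weight (ties by edge label):
D—H (6): add — endpoints in different components.
B—F (8): add — endpoints in different components.
F—G (9): add — endpoints in different components.
A—H (10): add — endpoints in different components.
E—F (10): add — endpoints in different components.
C—I (11): add — endpoints in different components.
E—I (13): add — endpoints in different components.
G—I (17): skip — G and I already connected.
C—D (18): add — endpoints in different components.
Edges rejected before the tree was complete: 1.

1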